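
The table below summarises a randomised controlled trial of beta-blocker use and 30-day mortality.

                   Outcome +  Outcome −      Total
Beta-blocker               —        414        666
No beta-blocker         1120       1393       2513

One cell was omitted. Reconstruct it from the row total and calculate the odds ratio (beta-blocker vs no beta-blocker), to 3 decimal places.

0.757

The missing cell is in the exposed row: 666 − 414 = 252.
So a = 252, b = 414, c = 1120, d = 1393.
OR = (a·d)/(b·c) = (252 × 1393) / (414 × 1120) = 351036 / 463680 = 0.75707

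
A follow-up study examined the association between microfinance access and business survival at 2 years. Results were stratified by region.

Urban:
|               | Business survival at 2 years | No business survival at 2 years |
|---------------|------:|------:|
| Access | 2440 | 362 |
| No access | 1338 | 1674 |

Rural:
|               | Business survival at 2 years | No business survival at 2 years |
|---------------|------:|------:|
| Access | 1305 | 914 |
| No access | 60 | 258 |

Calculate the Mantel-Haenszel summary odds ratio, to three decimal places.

7.960

OR_MH = Σ(aᵢdᵢ/nᵢ) / Σ(bᵢcᵢ/nᵢ), where nᵢ is the stratum total.
Stratum 1 (Urban): n = 5814; a·d/n = 2440·1674/5814 = 702.5387; b·c/n = 362·1338/5814 = 83.3086
Stratum 2 (Rural): n = 2537; a·d/n = 1305·258/2537 = 132.7119; b·c/n = 914·60/2537 = 21.6161
OR_MH = (702.5387 + 132.7119) / (83.3086 + 21.6161) = 835.2506 / 104.9246 = 7.96048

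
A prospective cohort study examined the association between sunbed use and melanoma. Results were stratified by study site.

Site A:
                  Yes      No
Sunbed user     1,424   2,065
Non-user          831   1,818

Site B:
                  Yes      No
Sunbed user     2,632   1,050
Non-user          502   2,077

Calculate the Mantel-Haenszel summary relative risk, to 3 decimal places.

RR_MH = Σ(aᵢ·n₀ᵢ/nᵢ) / Σ(cᵢ·n₁ᵢ/nᵢ), with n₁ᵢ = aᵢ+bᵢ (exposed), n₀ᵢ = cᵢ+dᵢ (unexposed), nᵢ = n₁ᵢ+n₀ᵢ.
Stratum 1 (Site A): n₁ = 3489, n₀ = 2649, n = 6138; a·n₀/n = 1424·2649/6138 = 614.5611; c·n₁/n = 831·3489/6138 = 472.3622
Stratum 2 (Site B): n₁ = 3682, n₀ = 2579, n = 6261; a·n₀/n = 2632·2579/6261 = 1084.1604; c·n₁/n = 502·3682/6261 = 295.2187
RR_MH = (614.5611 + 1084.1604) / (472.3622 + 295.2187) = 1698.7215 / 767.5808 = 2.21308

2.213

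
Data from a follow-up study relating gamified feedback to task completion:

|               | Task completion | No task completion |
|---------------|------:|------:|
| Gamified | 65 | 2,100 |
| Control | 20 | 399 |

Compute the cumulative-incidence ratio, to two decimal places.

0.63

Cells: a = 65, b = 2100, c = 20, d = 399.
Risk in exposed = 65/2165 = 0.03002; risk in unexposed = 20/419 = 0.04773.
RR = 0.03002 / 0.04773 = 0.62898
The risk is 37% lower among the exposed than among the unexposed.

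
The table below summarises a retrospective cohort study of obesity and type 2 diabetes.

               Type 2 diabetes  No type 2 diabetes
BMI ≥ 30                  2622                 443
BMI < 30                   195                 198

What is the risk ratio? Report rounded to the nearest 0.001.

1.724

Cells: a = 2622, b = 443, c = 195, d = 198.
Risk in exposed = 2622/3065 = 0.85546; risk in unexposed = 195/393 = 0.49618.
RR = 0.85546 / 0.49618 = 1.72409
The risk among the exposed is 1.72 times that among the unexposed.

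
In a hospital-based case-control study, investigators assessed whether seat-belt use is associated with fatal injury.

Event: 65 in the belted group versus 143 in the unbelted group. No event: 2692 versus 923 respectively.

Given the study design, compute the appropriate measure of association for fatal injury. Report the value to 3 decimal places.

From the description: a = 65, b = 2692, c = 143, d = 923.
This is a hospital-based case-control study: participants were sampled on outcome status, so risks in the source population cannot be estimated directly — relative risk is not valid here. The odds ratio is the appropriate measure.
OR = (a·d)/(b·c) = (65 × 923) / (2692 × 143) = 59995 / 384956 = 0.15585

0.156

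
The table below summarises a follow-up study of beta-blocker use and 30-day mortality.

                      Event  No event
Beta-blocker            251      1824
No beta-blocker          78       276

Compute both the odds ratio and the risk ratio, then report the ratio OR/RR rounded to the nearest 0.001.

0.887

Cells: a = 251, b = 1824, c = 78, d = 276.
OR = (251·276)/(1824·78) = 69276/142272 = 0.48693
Risk in exposed = 251/2075 = 0.12096; risk in unexposed = 78/354 = 0.22034; RR = 0.54899
OR/RR = 0.48693 / 0.54899 = 0.88695
The outcome is not rare, so the OR lies further from 1 than the RR.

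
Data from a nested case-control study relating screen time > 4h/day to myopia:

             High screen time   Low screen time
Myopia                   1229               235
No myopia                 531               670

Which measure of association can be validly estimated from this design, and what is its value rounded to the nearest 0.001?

Reading the table with exposure as columns: a = 1229 (High screen time, case), b = 531 (High screen time, non-case), c = 235 (Low screen time, case), d = 670.
This is a nested case-control study: participants were sampled on outcome status, so risks in the source population cannot be estimated directly — relative risk is not valid here. The odds ratio is the appropriate measure.
OR = (a·d)/(b·c) = (1229 × 670) / (531 × 235) = 823430 / 124785 = 6.59879

6.599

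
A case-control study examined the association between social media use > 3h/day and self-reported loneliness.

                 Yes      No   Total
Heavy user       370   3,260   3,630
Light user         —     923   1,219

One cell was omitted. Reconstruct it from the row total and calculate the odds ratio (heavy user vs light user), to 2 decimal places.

0.35

The missing cell is in the unexposed row: 1219 − 923 = 296.
So a = 370, b = 3260, c = 296, d = 923.
OR = (a·d)/(b·c) = (370 × 923) / (3260 × 296) = 341510 / 964960 = 0.35391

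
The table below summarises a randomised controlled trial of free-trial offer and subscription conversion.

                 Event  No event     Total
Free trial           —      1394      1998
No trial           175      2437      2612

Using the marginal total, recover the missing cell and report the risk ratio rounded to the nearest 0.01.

The missing cell is in the exposed row: 1998 − 1394 = 604.
So a = 604, b = 1394, c = 175, d = 2437.
RR = [a/(a+b)] / [c/(c+d)] = (604/1998) / (175/2612) = 0.30230/0.06700 = 4.51208

4.51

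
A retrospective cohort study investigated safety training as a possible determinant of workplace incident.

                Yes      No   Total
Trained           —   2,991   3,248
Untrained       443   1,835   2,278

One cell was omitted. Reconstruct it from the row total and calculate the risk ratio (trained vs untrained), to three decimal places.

0.407

The missing cell is in the exposed row: 3248 − 2991 = 257.
So a = 257, b = 2991, c = 443, d = 1835.
RR = [a/(a+b)] / [c/(c+d)] = (257/3248) / (443/2278) = 0.07913/0.19447 = 0.40688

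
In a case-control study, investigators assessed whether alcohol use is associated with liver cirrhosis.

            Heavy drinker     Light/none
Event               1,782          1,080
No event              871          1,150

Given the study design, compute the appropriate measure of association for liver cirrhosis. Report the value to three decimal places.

Reading the table with exposure as columns: a = 1782 (Heavy drinker, case), b = 871 (Heavy drinker, non-case), c = 1080 (Light/none, case), d = 1150.
This is a case-control study: participants were sampled on outcome status, so risks in the source population cannot be estimated directly — relative risk is not valid here. The odds ratio is the appropriate measure.
OR = (a·d)/(b·c) = (1782 × 1150) / (871 × 1080) = 2049300 / 940680 = 2.17853

2.179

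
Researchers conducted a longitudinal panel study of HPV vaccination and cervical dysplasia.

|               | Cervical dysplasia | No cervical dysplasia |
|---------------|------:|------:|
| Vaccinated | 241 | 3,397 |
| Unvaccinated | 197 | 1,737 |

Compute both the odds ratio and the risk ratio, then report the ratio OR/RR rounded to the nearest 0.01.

Cells: a = 241, b = 3397, c = 197, d = 1737.
OR = (241·1737)/(3397·197) = 418617/669209 = 0.62554
Risk in exposed = 241/3638 = 0.06625; risk in unexposed = 197/1934 = 0.10186; RR = 0.65035
OR/RR = 0.62554 / 0.65035 = 0.96186
The outcome is not rare, so the OR lies further from 1 than the RR.

0.96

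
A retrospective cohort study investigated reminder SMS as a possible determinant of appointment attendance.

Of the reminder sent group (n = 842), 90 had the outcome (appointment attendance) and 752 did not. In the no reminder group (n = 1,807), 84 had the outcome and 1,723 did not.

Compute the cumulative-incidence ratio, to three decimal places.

2.299

From the description: a = 90, b = 752, c = 84, d = 1723.
Risk in exposed = 90/842 = 0.10689; risk in unexposed = 84/1807 = 0.04649.
RR = 0.10689 / 0.04649 = 2.29937
The risk among the exposed is 2.30 times that among the unexposed.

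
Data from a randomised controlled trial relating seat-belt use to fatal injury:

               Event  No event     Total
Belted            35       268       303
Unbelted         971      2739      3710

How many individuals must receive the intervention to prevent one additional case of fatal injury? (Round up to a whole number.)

Risk in treated group = 35/303 = 0.11551; risk in control = 971/3710 = 0.26173.
Absolute risk reduction = 0.26173 − 0.11551 = 0.14621
NNT = 1 / ARR = 1 / 0.14621 = 6.839 → round up → 7

7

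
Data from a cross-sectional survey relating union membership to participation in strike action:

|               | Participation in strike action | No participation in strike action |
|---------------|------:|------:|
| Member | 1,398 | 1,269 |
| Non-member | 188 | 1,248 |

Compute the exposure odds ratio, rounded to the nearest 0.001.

7.313

Cells: a = 1398, b = 1269, c = 188, d = 1248.
OR = (a·d)/(b·c) = (1398 × 1248) / (1269 × 188) = 1744704 / 238572 = 7.31311
The odds of participation in strike action are about 7.31 times as high in the member group.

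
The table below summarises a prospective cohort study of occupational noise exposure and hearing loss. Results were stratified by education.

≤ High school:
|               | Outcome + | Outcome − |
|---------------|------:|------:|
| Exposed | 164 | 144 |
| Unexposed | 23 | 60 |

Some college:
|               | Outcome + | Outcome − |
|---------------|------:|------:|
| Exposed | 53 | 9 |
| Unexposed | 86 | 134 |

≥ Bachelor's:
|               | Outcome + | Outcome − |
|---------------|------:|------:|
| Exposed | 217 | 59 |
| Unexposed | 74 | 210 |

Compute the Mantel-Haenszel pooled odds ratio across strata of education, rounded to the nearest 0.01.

6.93

OR_MH = Σ(aᵢdᵢ/nᵢ) / Σ(bᵢcᵢ/nᵢ), where nᵢ is the stratum total.
Stratum 1 (≤ High school): n = 391; a·d/n = 164·60/391 = 25.1662; b·c/n = 144·23/391 = 8.4706
Stratum 2 (Some college): n = 282; a·d/n = 53·134/282 = 25.1844; b·c/n = 9·86/282 = 2.7447
Stratum 3 (≥ Bachelor's): n = 560; a·d/n = 217·210/560 = 81.3750; b·c/n = 59·74/560 = 7.7964
OR_MH = (25.1662 + 25.1844 + 81.3750) / (8.4706 + 2.7447 + 7.7964) = 131.7256 / 19.0117 = 6.92866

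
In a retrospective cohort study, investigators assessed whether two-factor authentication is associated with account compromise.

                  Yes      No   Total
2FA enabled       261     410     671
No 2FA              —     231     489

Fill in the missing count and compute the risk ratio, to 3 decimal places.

0.737

The missing cell is in the unexposed row: 489 − 231 = 258.
So a = 261, b = 410, c = 258, d = 231.
RR = [a/(a+b)] / [c/(c+d)] = (261/671) / (258/489) = 0.38897/0.52761 = 0.73724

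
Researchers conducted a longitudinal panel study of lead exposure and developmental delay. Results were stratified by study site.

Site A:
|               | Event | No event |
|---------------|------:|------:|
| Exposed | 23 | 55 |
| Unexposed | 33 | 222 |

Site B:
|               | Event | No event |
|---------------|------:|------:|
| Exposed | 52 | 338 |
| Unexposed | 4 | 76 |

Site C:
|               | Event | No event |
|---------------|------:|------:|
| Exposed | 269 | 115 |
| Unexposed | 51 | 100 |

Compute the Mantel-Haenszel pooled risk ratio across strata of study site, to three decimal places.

2.149

RR_MH = Σ(aᵢ·n₀ᵢ/nᵢ) / Σ(cᵢ·n₁ᵢ/nᵢ), with n₁ᵢ = aᵢ+bᵢ (exposed), n₀ᵢ = cᵢ+dᵢ (unexposed), nᵢ = n₁ᵢ+n₀ᵢ.
Stratum 1 (Site A): n₁ = 78, n₀ = 255, n = 333; a·n₀/n = 23·255/333 = 17.6126; c·n₁/n = 33·78/333 = 7.7297
Stratum 2 (Site B): n₁ = 390, n₀ = 80, n = 470; a·n₀/n = 52·80/470 = 8.8511; c·n₁/n = 4·390/470 = 3.3191
Stratum 3 (Site C): n₁ = 384, n₀ = 151, n = 535; a·n₀/n = 269·151/535 = 75.9234; c·n₁/n = 51·384/535 = 36.6056
RR_MH = (17.6126 + 8.8511 + 75.9234) / (7.7297 + 3.3191 + 36.6056) = 102.3870 / 47.6545 = 2.14853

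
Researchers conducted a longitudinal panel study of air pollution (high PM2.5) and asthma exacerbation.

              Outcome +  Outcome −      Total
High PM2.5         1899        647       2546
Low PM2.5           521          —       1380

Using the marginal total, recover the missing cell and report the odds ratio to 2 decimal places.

4.84

The missing cell is in the unexposed row: 1380 − 521 = 859.
So a = 1899, b = 647, c = 521, d = 859.
OR = (a·d)/(b·c) = (1899 × 859) / (647 × 521) = 1631241 / 337087 = 4.83923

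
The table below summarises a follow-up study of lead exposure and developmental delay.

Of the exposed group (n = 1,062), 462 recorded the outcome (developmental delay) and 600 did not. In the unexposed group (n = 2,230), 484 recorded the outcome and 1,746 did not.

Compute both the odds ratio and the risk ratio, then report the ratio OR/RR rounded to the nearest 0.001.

1.386

From the description: a = 462, b = 600, c = 484, d = 1746.
OR = (462·1746)/(600·484) = 806652/290400 = 2.77773
Risk in exposed = 462/1062 = 0.43503; risk in unexposed = 484/2230 = 0.21704; RR = 2.00437
OR/RR = 2.77773 / 2.00437 = 1.38584
The outcome is not rare, so the OR lies further from 1 than the RR.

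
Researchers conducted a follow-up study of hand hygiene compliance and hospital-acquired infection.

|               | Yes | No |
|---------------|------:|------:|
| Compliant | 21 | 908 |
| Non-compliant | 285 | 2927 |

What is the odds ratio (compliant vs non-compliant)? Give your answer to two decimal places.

Cells: a = 21, b = 908, c = 285, d = 2927.
OR = (a·d)/(b·c) = (21 × 2927) / (908 × 285) = 61467 / 258780 = 0.23753
Exposure is associated with lower odds of hospital-acquired infection (OR = 0.24 < 1).

0.24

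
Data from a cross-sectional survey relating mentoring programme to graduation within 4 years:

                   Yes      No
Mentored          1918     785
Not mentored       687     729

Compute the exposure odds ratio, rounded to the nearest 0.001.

Cells: a = 1918, b = 785, c = 687, d = 729.
OR = (a·d)/(b·c) = (1918 × 729) / (785 × 687) = 1398222 / 539295 = 2.59268
The odds of graduation within 4 years are about 2.59 times as high in the mentored group.

2.593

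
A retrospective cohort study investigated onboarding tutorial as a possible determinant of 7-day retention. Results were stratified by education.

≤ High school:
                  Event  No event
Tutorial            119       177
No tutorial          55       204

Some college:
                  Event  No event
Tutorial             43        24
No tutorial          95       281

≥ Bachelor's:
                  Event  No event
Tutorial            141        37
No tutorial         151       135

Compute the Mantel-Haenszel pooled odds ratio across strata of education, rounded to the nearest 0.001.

OR_MH = Σ(aᵢdᵢ/nᵢ) / Σ(bᵢcᵢ/nᵢ), where nᵢ is the stratum total.
Stratum 1 (≤ High school): n = 555; a·d/n = 119·204/555 = 43.7405; b·c/n = 177·55/555 = 17.5405
Stratum 2 (Some college): n = 443; a·d/n = 43·281/443 = 27.2754; b·c/n = 24·95/443 = 5.1467
Stratum 3 (≥ Bachelor's): n = 464; a·d/n = 141·135/464 = 41.0237; b·c/n = 37·151/464 = 12.0409
OR_MH = (43.7405 + 27.2754 + 41.0237) / (17.5405 + 5.1467 + 12.0409) = 112.0396 / 34.7282 = 3.22618

3.226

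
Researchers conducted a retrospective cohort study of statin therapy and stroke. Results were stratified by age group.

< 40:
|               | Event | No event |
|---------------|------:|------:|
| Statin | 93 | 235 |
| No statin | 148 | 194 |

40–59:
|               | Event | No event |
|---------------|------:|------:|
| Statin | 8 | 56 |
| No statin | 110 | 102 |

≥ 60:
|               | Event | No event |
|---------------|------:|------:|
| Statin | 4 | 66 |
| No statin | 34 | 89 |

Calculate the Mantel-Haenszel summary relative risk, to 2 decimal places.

0.51

RR_MH = Σ(aᵢ·n₀ᵢ/nᵢ) / Σ(cᵢ·n₁ᵢ/nᵢ), with n₁ᵢ = aᵢ+bᵢ (exposed), n₀ᵢ = cᵢ+dᵢ (unexposed), nᵢ = n₁ᵢ+n₀ᵢ.
Stratum 1 (< 40): n₁ = 328, n₀ = 342, n = 670; a·n₀/n = 93·342/670 = 47.4716; c·n₁/n = 148·328/670 = 72.4537
Stratum 2 (40–59): n₁ = 64, n₀ = 212, n = 276; a·n₀/n = 8·212/276 = 6.1449; c·n₁/n = 110·64/276 = 25.5072
Stratum 3 (≥ 60): n₁ = 70, n₀ = 123, n = 193; a·n₀/n = 4·123/193 = 2.5492; c·n₁/n = 34·70/193 = 12.3316
RR_MH = (47.4716 + 6.1449 + 2.5492) / (72.4537 + 25.5072 + 12.3316) = 56.1658 / 110.2926 = 0.50924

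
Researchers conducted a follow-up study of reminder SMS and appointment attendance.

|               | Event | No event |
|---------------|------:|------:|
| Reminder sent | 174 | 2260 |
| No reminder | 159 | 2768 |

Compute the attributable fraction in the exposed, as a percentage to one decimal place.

24.0

Cells: a = 174, b = 2260, c = 159, d = 2768.
Risk in exposed = 174/2434 = 0.07149; risk in unexposed = 159/2927 = 0.05432.
RR = 0.07149/0.05432 = 1.31600
AR% = (RR − 1)/RR × 100 = (1.31600 − 1)/1.31600 × 100 = 24.0119%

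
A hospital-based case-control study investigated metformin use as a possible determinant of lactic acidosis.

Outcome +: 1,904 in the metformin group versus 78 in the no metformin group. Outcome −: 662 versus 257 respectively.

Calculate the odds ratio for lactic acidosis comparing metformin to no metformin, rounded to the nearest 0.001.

9.476

From the description: a = 1904, b = 662, c = 78, d = 257.
OR = (a·d)/(b·c) = (1904 × 257) / (662 × 78) = 489328 / 51636 = 9.47649
The odds of lactic acidosis are about 9.48 times as high in the metformin group.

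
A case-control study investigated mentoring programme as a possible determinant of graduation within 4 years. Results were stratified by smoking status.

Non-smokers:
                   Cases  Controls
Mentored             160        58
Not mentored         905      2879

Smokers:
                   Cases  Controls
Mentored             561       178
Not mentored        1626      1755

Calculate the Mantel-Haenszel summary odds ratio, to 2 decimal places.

4.25

OR_MH = Σ(aᵢdᵢ/nᵢ) / Σ(bᵢcᵢ/nᵢ), where nᵢ is the stratum total.
Stratum 1 (Non-smokers): n = 4002; a·d/n = 160·2879/4002 = 115.1024; b·c/n = 58·905/4002 = 13.1159
Stratum 2 (Smokers): n = 4120; a·d/n = 561·1755/4120 = 238.9697; b·c/n = 178·1626/4120 = 70.2495
OR_MH = (115.1024 + 238.9697) / (13.1159 + 70.2495) = 354.0721 / 83.3655 = 4.24723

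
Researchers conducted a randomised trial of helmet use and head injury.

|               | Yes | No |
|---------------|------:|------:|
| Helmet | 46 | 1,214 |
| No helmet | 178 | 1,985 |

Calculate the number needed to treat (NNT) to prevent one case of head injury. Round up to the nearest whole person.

Risk in treated group = 46/1260 = 0.03651; risk in control = 178/2163 = 0.08229.
Absolute risk reduction = 0.08229 − 0.03651 = 0.04579
NNT = 1 / ARR = 1 / 0.04579 = 21.841 → round up → 22

22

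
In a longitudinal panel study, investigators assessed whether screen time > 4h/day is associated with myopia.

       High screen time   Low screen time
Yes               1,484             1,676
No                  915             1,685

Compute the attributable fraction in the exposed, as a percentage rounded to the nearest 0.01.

19.39

Reading the table with exposure as columns: a = 1484 (High screen time, case), b = 915 (High screen time, non-case), c = 1676 (Low screen time, case), d = 1685.
Risk in exposed = 1484/2399 = 0.61859; risk in unexposed = 1676/3361 = 0.49866.
RR = 0.61859/0.49866 = 1.24050
AR% = (RR − 1)/RR × 100 = (1.24050 − 1)/1.24050 × 100 = 19.3876%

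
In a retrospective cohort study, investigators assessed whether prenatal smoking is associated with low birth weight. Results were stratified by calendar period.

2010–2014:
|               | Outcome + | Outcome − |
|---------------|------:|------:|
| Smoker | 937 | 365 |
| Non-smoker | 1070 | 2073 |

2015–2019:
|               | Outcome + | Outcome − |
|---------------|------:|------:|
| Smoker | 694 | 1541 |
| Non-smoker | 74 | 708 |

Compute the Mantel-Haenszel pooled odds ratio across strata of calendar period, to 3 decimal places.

OR_MH = Σ(aᵢdᵢ/nᵢ) / Σ(bᵢcᵢ/nᵢ), where nᵢ is the stratum total.
Stratum 1 (2010–2014): n = 4445; a·d/n = 937·2073/4445 = 436.9856; b·c/n = 365·1070/4445 = 87.8628
Stratum 2 (2015–2019): n = 3017; a·d/n = 694·708/3017 = 162.8611; b·c/n = 1541·74/3017 = 37.7971
OR_MH = (436.9856 + 162.8611) / (87.8628 + 37.7971) = 599.8467 / 125.6599 = 4.77357

4.774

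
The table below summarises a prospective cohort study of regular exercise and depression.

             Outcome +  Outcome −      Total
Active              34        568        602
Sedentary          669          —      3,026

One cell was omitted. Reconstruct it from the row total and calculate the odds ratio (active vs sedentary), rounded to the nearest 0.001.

0.211

The missing cell is in the unexposed row: 3026 − 669 = 2357.
So a = 34, b = 568, c = 669, d = 2357.
OR = (a·d)/(b·c) = (34 × 2357) / (568 × 669) = 80138 / 379992 = 0.21089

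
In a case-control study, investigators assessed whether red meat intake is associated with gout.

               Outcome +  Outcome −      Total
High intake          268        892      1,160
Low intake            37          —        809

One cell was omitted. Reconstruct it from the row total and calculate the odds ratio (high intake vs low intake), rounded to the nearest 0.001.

6.269

The missing cell is in the unexposed row: 809 − 37 = 772.
So a = 268, b = 892, c = 37, d = 772.
OR = (a·d)/(b·c) = (268 × 772) / (892 × 37) = 206896 / 33004 = 6.26882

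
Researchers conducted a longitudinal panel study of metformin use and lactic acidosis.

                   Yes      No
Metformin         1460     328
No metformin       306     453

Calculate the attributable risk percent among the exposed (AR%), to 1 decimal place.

Cells: a = 1460, b = 328, c = 306, d = 453.
Risk in exposed = 1460/1788 = 0.81655; risk in unexposed = 306/759 = 0.40316.
RR = 0.81655/0.40316 = 2.02538
AR% = (RR − 1)/RR × 100 = (2.02538 − 1)/2.02538 × 100 = 50.6265%

50.6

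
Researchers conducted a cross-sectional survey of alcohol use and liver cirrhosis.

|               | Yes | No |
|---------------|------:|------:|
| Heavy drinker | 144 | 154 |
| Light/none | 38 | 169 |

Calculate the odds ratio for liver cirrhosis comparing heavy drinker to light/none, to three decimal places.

4.159

Cells: a = 144, b = 154, c = 38, d = 169.
OR = (a·d)/(b·c) = (144 × 169) / (154 × 38) = 24336 / 5852 = 4.15858
The odds of liver cirrhosis are about 4.16 times as high in the heavy drinker group.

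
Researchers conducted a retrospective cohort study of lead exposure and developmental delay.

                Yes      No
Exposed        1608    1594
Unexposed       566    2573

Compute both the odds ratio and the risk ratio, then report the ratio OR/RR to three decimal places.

1.647

Cells: a = 1608, b = 1594, c = 566, d = 2573.
OR = (1608·2573)/(1594·566) = 4137384/902204 = 4.58586
Risk in exposed = 1608/3202 = 0.50219; risk in unexposed = 566/3139 = 0.18031; RR = 2.78509
OR/RR = 4.58586 / 2.78509 = 1.64657
The outcome is not rare, so the OR lies further from 1 than the RR.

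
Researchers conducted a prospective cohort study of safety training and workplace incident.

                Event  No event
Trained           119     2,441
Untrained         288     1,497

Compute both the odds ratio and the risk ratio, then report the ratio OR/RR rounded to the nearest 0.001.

0.880

Cells: a = 119, b = 2441, c = 288, d = 1497.
OR = (119·1497)/(2441·288) = 178143/703008 = 0.25340
Risk in exposed = 119/2560 = 0.04648; risk in unexposed = 288/1785 = 0.16134; RR = 0.28811
OR/RR = 0.25340 / 0.28811 = 0.87954
The outcome is not rare, so the OR lies further from 1 than the RR.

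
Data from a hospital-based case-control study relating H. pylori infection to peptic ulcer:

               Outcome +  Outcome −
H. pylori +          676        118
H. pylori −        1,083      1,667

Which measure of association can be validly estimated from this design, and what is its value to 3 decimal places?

Cells: a = 676, b = 118, c = 1083, d = 1667.
This is a hospital-based case-control study: participants were sampled on outcome status, so risks in the source population cannot be estimated directly — relative risk is not valid here. The odds ratio is the appropriate measure.
OR = (a·d)/(b·c) = (676 × 1667) / (118 × 1083) = 1126892 / 127794 = 8.81804

8.818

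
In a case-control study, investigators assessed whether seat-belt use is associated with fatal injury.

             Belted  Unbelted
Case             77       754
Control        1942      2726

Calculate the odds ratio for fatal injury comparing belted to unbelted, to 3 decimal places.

Reading the table with exposure as columns: a = 77 (Belted, case), b = 1942 (Belted, non-case), c = 754 (Unbelted, case), d = 2726.
OR = (a·d)/(b·c) = (77 × 2726) / (1942 × 754) = 209902 / 1464268 = 0.14335
Exposure is associated with lower odds of fatal injury (OR = 0.14 < 1).

0.143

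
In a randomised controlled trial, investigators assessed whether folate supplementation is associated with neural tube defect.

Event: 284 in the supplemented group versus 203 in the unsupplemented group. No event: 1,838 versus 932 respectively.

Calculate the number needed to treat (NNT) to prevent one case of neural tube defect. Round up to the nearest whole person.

23

Risk in treated group = 284/2122 = 0.13384; risk in control = 203/1135 = 0.17885.
Absolute risk reduction = 0.17885 − 0.13384 = 0.04502
NNT = 1 / ARR = 1 / 0.04502 = 22.213 → round up → 23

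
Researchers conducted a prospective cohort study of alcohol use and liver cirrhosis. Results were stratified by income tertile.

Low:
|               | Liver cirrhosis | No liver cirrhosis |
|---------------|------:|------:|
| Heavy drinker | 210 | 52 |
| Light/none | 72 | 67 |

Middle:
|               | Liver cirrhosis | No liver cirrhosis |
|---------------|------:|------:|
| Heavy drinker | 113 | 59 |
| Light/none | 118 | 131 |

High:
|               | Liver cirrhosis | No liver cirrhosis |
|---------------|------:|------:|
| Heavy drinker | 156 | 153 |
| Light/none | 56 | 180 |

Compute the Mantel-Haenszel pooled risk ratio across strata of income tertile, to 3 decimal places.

1.631

RR_MH = Σ(aᵢ·n₀ᵢ/nᵢ) / Σ(cᵢ·n₁ᵢ/nᵢ), with n₁ᵢ = aᵢ+bᵢ (exposed), n₀ᵢ = cᵢ+dᵢ (unexposed), nᵢ = n₁ᵢ+n₀ᵢ.
Stratum 1 (Low): n₁ = 262, n₀ = 139, n = 401; a·n₀/n = 210·139/401 = 72.7930; c·n₁/n = 72·262/401 = 47.0424
Stratum 2 (Middle): n₁ = 172, n₀ = 249, n = 421; a·n₀/n = 113·249/421 = 66.8337; c·n₁/n = 118·172/421 = 48.2090
Stratum 3 (High): n₁ = 309, n₀ = 236, n = 545; a·n₀/n = 156·236/545 = 67.5523; c·n₁/n = 56·309/545 = 31.7505
RR_MH = (72.7930 + 66.8337 + 67.5523) / (47.0424 + 48.2090 + 31.7505) = 207.1790 / 127.0019 = 1.63131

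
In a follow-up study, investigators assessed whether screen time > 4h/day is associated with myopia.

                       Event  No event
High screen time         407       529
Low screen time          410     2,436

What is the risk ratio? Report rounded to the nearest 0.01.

Cells: a = 407, b = 529, c = 410, d = 2436.
Risk in exposed = 407/936 = 0.43483; risk in unexposed = 410/2846 = 0.14406.
RR = 0.43483 / 0.14406 = 3.01835
The risk among the exposed is 3.02 times that among the unexposed.

3.02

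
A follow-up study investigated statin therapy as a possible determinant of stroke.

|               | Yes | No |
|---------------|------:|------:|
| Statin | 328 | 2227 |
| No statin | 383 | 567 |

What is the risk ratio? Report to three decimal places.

Cells: a = 328, b = 2227, c = 383, d = 567.
Risk in exposed = 328/2555 = 0.12838; risk in unexposed = 383/950 = 0.40316.
RR = 0.12838 / 0.40316 = 0.31843
The risk is 68% lower among the exposed than among the unexposed.

0.318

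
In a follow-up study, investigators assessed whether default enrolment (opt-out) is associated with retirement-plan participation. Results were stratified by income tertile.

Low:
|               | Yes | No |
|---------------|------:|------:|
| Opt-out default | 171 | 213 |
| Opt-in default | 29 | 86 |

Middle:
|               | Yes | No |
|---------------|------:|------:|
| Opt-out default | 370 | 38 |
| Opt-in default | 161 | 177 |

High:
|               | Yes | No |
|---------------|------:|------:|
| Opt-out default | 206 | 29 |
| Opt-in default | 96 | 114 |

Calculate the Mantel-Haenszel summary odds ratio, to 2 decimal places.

6.34

OR_MH = Σ(aᵢdᵢ/nᵢ) / Σ(bᵢcᵢ/nᵢ), where nᵢ is the stratum total.
Stratum 1 (Low): n = 499; a·d/n = 171·86/499 = 29.4709; b·c/n = 213·29/499 = 12.3788
Stratum 2 (Middle): n = 746; a·d/n = 370·177/746 = 87.7882; b·c/n = 38·161/746 = 8.2011
Stratum 3 (High): n = 445; a·d/n = 206·114/445 = 52.7730; b·c/n = 29·96/445 = 6.2562
OR_MH = (29.4709 + 87.7882 + 52.7730) / (12.3788 + 8.2011 + 6.2562) = 170.0322 / 26.8360 = 6.33597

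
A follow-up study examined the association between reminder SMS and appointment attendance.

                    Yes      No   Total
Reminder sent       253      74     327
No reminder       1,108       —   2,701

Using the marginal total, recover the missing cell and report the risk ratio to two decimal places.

The missing cell is in the unexposed row: 2701 − 1108 = 1593.
So a = 253, b = 74, c = 1108, d = 1593.
RR = [a/(a+b)] / [c/(c+d)] = (253/327) / (1108/2701) = 0.77370/0.41022 = 1.88607

1.89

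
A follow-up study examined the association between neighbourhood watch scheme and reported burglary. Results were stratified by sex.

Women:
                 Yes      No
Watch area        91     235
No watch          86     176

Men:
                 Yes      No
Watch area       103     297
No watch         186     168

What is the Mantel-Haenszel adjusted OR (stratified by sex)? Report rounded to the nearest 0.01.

0.47

OR_MH = Σ(aᵢdᵢ/nᵢ) / Σ(bᵢcᵢ/nᵢ), where nᵢ is the stratum total.
Stratum 1 (Women): n = 588; a·d/n = 91·176/588 = 27.2381; b·c/n = 235·86/588 = 34.3707
Stratum 2 (Men): n = 754; a·d/n = 103·168/754 = 22.9496; b·c/n = 297·186/754 = 73.2653
OR_MH = (27.2381 + 22.9496) / (34.3707 + 73.2653) = 50.1877 / 107.6360 = 0.46627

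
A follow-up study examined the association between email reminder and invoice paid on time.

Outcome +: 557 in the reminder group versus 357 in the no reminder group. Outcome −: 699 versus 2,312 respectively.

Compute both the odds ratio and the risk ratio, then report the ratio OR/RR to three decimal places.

From the description: a = 557, b = 699, c = 357, d = 2312.
OR = (557·2312)/(699·357) = 1287784/249543 = 5.16057
Risk in exposed = 557/1256 = 0.44347; risk in unexposed = 357/2669 = 0.13376; RR = 3.31548
OR/RR = 5.16057 / 3.31548 = 1.55651
The outcome is not rare, so the OR lies further from 1 than the RR.

1.557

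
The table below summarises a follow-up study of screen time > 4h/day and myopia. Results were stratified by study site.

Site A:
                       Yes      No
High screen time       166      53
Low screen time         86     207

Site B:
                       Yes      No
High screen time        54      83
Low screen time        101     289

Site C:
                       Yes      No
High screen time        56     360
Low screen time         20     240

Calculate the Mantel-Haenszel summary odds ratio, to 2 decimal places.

3.29

OR_MH = Σ(aᵢdᵢ/nᵢ) / Σ(bᵢcᵢ/nᵢ), where nᵢ is the stratum total.
Stratum 1 (Site A): n = 512; a·d/n = 166·207/512 = 67.1133; b·c/n = 53·86/512 = 8.9023
Stratum 2 (Site B): n = 527; a·d/n = 54·289/527 = 29.6129; b·c/n = 83·101/527 = 15.9070
Stratum 3 (Site C): n = 676; a·d/n = 56·240/676 = 19.8817; b·c/n = 360·20/676 = 10.6509
OR_MH = (67.1133 + 29.6129 + 19.8817) / (8.9023 + 15.9070 + 10.6509) = 116.6078 / 35.4603 = 3.28841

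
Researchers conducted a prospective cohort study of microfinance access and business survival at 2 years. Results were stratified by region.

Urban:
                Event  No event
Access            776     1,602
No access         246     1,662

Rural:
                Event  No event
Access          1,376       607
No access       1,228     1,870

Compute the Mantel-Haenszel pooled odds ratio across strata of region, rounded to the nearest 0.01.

3.38

OR_MH = Σ(aᵢdᵢ/nᵢ) / Σ(bᵢcᵢ/nᵢ), where nᵢ is the stratum total.
Stratum 1 (Urban): n = 4286; a·d/n = 776·1662/4286 = 300.9127; b·c/n = 1602·246/4286 = 91.9487
Stratum 2 (Rural): n = 5081; a·d/n = 1376·1870/5081 = 506.4200; b·c/n = 607·1228/5081 = 146.7026
OR_MH = (300.9127 + 506.4200) / (91.9487 + 146.7026) = 807.3327 / 238.6513 = 3.38290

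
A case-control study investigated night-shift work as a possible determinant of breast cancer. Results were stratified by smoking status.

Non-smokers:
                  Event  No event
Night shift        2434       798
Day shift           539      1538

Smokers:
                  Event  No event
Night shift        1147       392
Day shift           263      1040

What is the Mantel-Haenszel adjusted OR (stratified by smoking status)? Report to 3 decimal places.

OR_MH = Σ(aᵢdᵢ/nᵢ) / Σ(bᵢcᵢ/nᵢ), where nᵢ is the stratum total.
Stratum 1 (Non-smokers): n = 5309; a·d/n = 2434·1538/5309 = 705.1219; b·c/n = 798·539/5309 = 81.0175
Stratum 2 (Smokers): n = 2842; a·d/n = 1147·1040/2842 = 419.7326; b·c/n = 392·263/2842 = 36.2759
OR_MH = (705.1219 + 419.7326) / (81.0175 + 36.2759) = 1124.8545 / 117.2934 = 9.59009

9.590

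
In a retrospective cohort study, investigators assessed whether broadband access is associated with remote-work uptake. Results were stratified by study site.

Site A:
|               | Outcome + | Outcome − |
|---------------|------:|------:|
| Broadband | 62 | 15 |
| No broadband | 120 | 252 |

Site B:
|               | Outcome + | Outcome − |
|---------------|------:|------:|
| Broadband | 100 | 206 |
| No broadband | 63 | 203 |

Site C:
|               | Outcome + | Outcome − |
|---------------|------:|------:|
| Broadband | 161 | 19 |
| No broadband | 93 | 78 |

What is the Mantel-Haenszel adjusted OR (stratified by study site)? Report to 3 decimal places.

3.343

OR_MH = Σ(aᵢdᵢ/nᵢ) / Σ(bᵢcᵢ/nᵢ), where nᵢ is the stratum total.
Stratum 1 (Site A): n = 449; a·d/n = 62·252/449 = 34.7973; b·c/n = 15·120/449 = 4.0089
Stratum 2 (Site B): n = 572; a·d/n = 100·203/572 = 35.4895; b·c/n = 206·63/572 = 22.6888
Stratum 3 (Site C): n = 351; a·d/n = 161·78/351 = 35.7778; b·c/n = 19·93/351 = 5.0342
OR_MH = (34.7973 + 35.4895 + 35.7778) / (4.0089 + 22.6888 + 5.0342) = 106.0646 / 31.7319 = 3.34252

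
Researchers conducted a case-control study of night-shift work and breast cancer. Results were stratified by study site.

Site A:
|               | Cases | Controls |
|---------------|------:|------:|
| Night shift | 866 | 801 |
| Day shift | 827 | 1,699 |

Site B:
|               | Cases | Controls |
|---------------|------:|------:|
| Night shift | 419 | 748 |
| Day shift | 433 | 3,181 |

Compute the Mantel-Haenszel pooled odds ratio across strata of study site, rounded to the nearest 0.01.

OR_MH = Σ(aᵢdᵢ/nᵢ) / Σ(bᵢcᵢ/nᵢ), where nᵢ is the stratum total.
Stratum 1 (Site A): n = 4193; a·d/n = 866·1699/4193 = 350.9025; b·c/n = 801·827/4193 = 157.9840
Stratum 2 (Site B): n = 4781; a·d/n = 419·3181/4781 = 278.7783; b·c/n = 748·433/4781 = 67.7440
OR_MH = (350.9025 + 278.7783) / (157.9840 + 67.7440) = 629.6807 / 225.7280 = 2.78956

2.79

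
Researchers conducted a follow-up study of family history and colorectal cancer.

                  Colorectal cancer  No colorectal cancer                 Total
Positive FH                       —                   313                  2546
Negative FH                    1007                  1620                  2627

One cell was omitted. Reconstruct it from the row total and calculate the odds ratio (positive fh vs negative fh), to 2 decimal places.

The missing cell is in the exposed row: 2546 − 313 = 2233.
So a = 2233, b = 313, c = 1007, d = 1620.
OR = (a·d)/(b·c) = (2233 × 1620) / (313 × 1007) = 3617460 / 315191 = 11.47704

11.48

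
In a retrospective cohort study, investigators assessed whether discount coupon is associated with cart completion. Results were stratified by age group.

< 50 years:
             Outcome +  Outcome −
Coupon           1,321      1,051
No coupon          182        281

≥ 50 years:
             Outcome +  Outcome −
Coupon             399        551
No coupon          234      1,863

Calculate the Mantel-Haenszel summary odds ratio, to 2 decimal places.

OR_MH = Σ(aᵢdᵢ/nᵢ) / Σ(bᵢcᵢ/nᵢ), where nᵢ is the stratum total.
Stratum 1 (< 50 years): n = 2835; a·d/n = 1321·281/2835 = 130.9351; b·c/n = 1051·182/2835 = 67.4716
Stratum 2 (≥ 50 years): n = 3047; a·d/n = 399·1863/3047 = 243.9570; b·c/n = 551·234/3047 = 42.3151
OR_MH = (130.9351 + 243.9570) / (67.4716 + 42.3151) = 374.8921 / 109.7867 = 3.41473

3.41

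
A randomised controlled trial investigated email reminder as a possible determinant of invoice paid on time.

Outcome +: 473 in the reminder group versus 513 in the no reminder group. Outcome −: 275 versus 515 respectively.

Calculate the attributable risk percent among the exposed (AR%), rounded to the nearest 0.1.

From the description: a = 473, b = 275, c = 513, d = 515.
Risk in exposed = 473/748 = 0.63235; risk in unexposed = 513/1028 = 0.49903.
RR = 0.63235/0.49903 = 1.26717
AR% = (RR − 1)/RR × 100 = (1.26717 − 1)/1.26717 × 100 = 21.0841%

21.1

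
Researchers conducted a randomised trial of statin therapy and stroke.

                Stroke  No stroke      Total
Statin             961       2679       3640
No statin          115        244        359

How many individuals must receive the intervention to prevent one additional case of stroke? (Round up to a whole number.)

18

Risk in treated group = 961/3640 = 0.26401; risk in control = 115/359 = 0.32033.
Absolute risk reduction = 0.32033 − 0.26401 = 0.05632
NNT = 1 / ARR = 1 / 0.05632 = 17.755 → round up → 18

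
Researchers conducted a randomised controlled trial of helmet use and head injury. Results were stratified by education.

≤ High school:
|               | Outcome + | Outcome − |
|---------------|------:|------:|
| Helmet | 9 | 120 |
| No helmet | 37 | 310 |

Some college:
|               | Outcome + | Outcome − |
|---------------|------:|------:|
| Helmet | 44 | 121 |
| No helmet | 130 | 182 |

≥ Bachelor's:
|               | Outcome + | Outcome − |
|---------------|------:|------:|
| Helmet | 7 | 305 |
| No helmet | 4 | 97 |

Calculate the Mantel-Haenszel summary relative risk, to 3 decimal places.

0.639

RR_MH = Σ(aᵢ·n₀ᵢ/nᵢ) / Σ(cᵢ·n₁ᵢ/nᵢ), with n₁ᵢ = aᵢ+bᵢ (exposed), n₀ᵢ = cᵢ+dᵢ (unexposed), nᵢ = n₁ᵢ+n₀ᵢ.
Stratum 1 (≤ High school): n₁ = 129, n₀ = 347, n = 476; a·n₀/n = 9·347/476 = 6.5609; c·n₁/n = 37·129/476 = 10.0273
Stratum 2 (Some college): n₁ = 165, n₀ = 312, n = 477; a·n₀/n = 44·312/477 = 28.7799; c·n₁/n = 130·165/477 = 44.9686
Stratum 3 (≥ Bachelor's): n₁ = 312, n₀ = 101, n = 413; a·n₀/n = 7·101/413 = 1.7119; c·n₁/n = 4·312/413 = 3.0218
RR_MH = (6.5609 + 28.7799 + 1.7119) / (10.0273 + 44.9686 + 3.0218) = 37.0527 / 58.0177 = 0.63864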